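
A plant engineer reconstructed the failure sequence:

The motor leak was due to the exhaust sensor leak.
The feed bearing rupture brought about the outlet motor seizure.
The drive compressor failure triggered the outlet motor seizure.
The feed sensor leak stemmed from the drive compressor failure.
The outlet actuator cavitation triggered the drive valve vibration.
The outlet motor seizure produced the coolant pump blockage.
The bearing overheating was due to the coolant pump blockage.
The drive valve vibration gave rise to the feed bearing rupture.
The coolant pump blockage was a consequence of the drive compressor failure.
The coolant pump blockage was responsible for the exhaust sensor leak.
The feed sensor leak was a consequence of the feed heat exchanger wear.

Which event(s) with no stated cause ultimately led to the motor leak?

the drive compressor failure, the outlet actuator cavitation

Tracing upstream from the motor leak: the motor leak ← the exhaust sensor leak ← the coolant pump blockage ← the drive compressor failure.
A separate upstream branch: the motor leak ← the exhaust sensor leak ← the coolant pump blockage ← the outlet motor seizure ← the feed bearing rupture ← the drive valve vibration ← the outlet actuator cavitation.
Each of those chain origins has no stated cause.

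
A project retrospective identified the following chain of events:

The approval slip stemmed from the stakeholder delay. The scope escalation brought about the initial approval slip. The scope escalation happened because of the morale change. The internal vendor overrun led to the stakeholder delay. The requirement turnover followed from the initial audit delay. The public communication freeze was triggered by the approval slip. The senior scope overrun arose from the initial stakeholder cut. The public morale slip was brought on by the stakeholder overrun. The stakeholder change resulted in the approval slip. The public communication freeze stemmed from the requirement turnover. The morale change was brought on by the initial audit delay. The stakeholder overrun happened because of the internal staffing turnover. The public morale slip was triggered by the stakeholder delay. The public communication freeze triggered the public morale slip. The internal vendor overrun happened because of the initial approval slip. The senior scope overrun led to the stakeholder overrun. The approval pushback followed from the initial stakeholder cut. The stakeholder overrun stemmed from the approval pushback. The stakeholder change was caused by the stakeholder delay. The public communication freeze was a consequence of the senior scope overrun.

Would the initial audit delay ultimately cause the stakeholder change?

Yes

There is a causal chain: the initial audit delay → the morale change → the scope escalation → the initial approval slip → the internal vendor overrun → the stakeholder delay → the stakeholder change.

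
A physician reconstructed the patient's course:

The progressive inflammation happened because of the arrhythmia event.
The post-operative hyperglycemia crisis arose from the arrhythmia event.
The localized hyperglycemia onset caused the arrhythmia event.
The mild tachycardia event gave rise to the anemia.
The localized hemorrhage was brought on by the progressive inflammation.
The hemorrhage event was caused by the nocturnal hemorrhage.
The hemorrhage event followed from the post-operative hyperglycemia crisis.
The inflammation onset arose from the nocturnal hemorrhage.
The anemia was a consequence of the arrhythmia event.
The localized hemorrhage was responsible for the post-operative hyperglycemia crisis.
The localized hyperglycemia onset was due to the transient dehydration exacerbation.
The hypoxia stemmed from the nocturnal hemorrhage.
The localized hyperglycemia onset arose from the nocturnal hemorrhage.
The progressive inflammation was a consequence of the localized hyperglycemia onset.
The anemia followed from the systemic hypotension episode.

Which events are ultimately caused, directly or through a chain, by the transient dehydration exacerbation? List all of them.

Direct effects: the localized hyperglycemia onset.
2 steps out: the arrhythmia event, the progressive inflammation.
3 steps out: the localized hemorrhage, the post-operative hyperglycemia crisis, the anemia.
4 steps out: the hemorrhage event.
Not reachable from it: the nocturnal hemorrhage, the hypoxia, the mild tachycardia event, the inflammation onset, the systemic hypotension episode.

the anemia, the arrhythmia event, the hemorrhage event, the localized hemorrhage, the localized hyperglycemia onset, the post-operative hyperglycemia crisis, the progressive inflammation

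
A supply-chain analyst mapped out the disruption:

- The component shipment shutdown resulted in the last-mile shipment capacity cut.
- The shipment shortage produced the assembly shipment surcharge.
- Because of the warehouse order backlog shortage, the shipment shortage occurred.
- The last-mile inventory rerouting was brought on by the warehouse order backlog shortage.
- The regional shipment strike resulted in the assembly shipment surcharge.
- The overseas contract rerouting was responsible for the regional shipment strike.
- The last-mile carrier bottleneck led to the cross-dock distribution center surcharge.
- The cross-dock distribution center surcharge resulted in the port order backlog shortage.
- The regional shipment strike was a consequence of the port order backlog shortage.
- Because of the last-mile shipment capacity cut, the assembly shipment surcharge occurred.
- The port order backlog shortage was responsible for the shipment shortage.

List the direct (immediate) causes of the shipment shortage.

Upstream contributors include the last-mile carrier bottleneck, the cross-dock distribution center surcharge, but only the port order backlog shortage, the warehouse order backlog shortage feed directly into the shipment shortage.

the port order backlog shortage, the warehouse order backlog shortage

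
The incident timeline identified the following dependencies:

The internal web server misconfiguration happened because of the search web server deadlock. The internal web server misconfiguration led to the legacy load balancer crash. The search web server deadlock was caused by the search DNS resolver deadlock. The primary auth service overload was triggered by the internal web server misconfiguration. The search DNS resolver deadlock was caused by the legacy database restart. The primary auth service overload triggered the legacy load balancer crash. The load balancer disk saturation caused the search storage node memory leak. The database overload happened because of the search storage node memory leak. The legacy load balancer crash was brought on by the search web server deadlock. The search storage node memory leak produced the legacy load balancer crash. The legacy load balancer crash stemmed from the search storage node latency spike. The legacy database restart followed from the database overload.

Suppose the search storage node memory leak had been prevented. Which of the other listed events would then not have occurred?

Downstream of the search storage node memory leak: the database overload, the legacy database restart, the search DNS resolver deadlock, the search web server deadlock, the internal web server misconfiguration, the primary auth service overload, the legacy load balancer crash.
Of those, still caused via another path: the legacy load balancer crash.
The remainder have no surviving cause.

the database overload, the internal web server misconfiguration, the legacy database restart, the primary auth service overload, the search DNS resolver deadlock, the search web server deadlock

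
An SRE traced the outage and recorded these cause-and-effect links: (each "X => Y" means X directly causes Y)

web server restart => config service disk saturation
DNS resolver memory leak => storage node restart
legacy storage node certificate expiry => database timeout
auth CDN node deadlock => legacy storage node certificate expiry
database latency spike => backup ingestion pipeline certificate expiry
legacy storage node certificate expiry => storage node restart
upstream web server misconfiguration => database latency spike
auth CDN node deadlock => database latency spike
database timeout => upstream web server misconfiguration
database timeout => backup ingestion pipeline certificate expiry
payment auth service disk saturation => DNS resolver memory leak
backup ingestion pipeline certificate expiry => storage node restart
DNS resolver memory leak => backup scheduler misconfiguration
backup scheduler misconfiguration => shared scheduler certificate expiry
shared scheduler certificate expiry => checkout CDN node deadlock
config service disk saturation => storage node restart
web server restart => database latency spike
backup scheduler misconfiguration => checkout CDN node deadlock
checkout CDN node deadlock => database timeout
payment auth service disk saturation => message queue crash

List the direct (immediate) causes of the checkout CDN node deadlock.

Upstream contributors include the payment auth service disk saturation, the DNS resolver memory leak, but only the backup scheduler misconfiguration, the shared scheduler certificate expiry feed directly into the checkout CDN node deadlock.

the backup scheduler misconfiguration, the shared scheduler certificate expiry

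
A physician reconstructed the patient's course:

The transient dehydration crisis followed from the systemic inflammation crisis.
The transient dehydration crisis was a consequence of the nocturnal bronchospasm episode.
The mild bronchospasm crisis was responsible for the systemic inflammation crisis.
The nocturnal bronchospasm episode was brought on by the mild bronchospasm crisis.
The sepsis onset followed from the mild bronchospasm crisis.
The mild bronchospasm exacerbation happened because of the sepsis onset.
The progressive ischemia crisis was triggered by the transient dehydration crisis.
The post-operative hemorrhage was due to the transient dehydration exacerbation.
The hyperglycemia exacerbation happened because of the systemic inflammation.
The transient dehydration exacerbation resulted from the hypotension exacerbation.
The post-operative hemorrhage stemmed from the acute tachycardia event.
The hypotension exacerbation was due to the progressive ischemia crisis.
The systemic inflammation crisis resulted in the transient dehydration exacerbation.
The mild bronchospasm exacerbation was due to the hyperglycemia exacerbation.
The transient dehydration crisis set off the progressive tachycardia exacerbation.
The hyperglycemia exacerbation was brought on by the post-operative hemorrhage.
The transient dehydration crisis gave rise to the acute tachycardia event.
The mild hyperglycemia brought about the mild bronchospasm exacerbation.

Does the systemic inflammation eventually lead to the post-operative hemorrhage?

The systemic inflammation leads to the hyperglycemia exacerbation, the mild bronchospasm exacerbation; the post-operative hemorrhage is not among them.

No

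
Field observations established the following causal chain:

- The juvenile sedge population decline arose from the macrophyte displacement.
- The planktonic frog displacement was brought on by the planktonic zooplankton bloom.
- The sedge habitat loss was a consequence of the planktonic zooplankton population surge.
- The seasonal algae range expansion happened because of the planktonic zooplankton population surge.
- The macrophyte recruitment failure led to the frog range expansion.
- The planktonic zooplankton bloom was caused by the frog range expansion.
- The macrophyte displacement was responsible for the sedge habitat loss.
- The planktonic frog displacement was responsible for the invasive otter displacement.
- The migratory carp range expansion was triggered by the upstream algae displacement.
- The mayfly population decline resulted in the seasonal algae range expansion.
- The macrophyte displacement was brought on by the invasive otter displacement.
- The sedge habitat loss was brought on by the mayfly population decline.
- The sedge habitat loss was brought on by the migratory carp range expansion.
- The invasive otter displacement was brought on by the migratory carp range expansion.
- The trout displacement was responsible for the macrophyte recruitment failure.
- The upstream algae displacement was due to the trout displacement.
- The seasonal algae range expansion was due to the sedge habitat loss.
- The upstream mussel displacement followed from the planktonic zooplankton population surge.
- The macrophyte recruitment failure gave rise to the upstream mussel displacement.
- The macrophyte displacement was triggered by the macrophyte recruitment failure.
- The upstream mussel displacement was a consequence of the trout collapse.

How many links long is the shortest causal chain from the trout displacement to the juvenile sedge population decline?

Shortest chain: the trout displacement → the macrophyte recruitment failure → the macrophyte displacement → the juvenile sedge population decline.

3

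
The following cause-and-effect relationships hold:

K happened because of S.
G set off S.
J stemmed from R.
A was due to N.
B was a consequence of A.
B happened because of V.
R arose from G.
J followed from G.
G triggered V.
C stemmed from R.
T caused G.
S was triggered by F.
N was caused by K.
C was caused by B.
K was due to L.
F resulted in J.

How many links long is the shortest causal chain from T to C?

3

Shortest chain: T → G → R → C.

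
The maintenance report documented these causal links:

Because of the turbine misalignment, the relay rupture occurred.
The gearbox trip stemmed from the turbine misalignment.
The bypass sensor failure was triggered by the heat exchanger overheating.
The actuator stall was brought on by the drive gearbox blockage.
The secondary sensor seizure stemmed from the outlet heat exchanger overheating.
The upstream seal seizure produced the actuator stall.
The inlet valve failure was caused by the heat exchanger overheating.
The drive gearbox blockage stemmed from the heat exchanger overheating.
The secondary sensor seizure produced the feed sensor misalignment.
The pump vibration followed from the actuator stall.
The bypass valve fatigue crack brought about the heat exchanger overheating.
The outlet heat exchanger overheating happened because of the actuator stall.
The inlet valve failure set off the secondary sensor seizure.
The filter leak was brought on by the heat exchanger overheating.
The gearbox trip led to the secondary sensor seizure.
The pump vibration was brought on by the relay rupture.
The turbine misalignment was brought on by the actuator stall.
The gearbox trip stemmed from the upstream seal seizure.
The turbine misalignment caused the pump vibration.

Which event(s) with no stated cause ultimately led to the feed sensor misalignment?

Tracing upstream from the feed sensor misalignment: the feed sensor misalignment ← the secondary sensor seizure ← the inlet valve failure ← the heat exchanger overheating ← the bypass valve fatigue crack.
A separate upstream branch: the feed sensor misalignment ← the secondary sensor seizure ← the gearbox trip ← the upstream seal seizure.
Each of those chain origins has no stated cause.

the bypass valve fatigue crack, the upstream seal seizure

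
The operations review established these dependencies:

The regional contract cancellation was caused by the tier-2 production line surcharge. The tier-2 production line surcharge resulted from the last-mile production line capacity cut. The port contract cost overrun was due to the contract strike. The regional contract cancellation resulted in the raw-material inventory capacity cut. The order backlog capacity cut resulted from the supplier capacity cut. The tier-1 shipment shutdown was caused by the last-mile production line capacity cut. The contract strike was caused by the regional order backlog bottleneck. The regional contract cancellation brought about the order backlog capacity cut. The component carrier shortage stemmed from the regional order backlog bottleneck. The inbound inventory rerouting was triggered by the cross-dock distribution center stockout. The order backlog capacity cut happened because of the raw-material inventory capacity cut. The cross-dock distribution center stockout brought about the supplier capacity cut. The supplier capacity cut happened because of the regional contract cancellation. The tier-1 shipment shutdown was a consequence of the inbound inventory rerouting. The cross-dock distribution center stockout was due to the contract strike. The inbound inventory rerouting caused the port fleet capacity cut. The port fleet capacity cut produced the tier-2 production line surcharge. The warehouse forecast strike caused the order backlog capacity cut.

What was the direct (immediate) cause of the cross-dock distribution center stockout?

the contract strike

Upstream contributors include the regional order backlog bottleneck, but only the contract strike feeds directly into the cross-dock distribution center stockout.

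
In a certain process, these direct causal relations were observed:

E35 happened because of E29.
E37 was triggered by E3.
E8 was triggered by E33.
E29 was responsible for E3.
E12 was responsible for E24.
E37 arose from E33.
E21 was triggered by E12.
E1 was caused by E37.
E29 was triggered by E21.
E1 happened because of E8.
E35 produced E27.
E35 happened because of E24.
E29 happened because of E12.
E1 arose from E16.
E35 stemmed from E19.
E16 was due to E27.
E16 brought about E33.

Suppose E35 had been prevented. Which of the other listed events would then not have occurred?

Downstream of E35: E27, E16, E33, E37, E8, E1.
Of those, still caused via another path: E37, E1.
The remainder have no surviving cause.

E16, E27, E33, E8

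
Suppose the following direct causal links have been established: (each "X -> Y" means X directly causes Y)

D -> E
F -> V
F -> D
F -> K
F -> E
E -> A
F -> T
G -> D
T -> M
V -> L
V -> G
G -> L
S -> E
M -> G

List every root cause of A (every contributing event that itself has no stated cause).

F, S

Tracing upstream from A: A ← E ← F.
A separate upstream branch: A ← E ← S.
Each of those chain origins has no stated cause.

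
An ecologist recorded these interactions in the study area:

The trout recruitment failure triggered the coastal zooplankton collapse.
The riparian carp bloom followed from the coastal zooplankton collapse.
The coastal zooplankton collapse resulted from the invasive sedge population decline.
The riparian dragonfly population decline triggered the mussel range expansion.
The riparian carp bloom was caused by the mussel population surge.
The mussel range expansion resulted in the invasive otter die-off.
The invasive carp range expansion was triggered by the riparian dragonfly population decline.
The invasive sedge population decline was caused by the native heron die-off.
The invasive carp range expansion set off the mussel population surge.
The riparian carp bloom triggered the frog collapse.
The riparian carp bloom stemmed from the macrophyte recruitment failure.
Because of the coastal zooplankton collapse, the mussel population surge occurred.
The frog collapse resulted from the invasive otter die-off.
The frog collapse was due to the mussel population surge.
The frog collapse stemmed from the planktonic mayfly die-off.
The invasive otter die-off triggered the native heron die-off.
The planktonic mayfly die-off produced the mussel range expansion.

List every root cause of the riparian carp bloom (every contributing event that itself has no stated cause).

the macrophyte recruitment failure, the planktonic mayfly die-off, the riparian dragonfly population decline, the trout recruitment failure

Tracing upstream from the riparian carp bloom: the riparian carp bloom ← the mussel population surge ← the invasive carp range expansion ← the riparian dragonfly population decline.
A separate upstream branch: the riparian carp bloom ← the coastal zooplankton collapse ← the invasive sedge population decline ← the native heron die-off ← the invasive otter die-off ← the mussel range expansion ← the planktonic mayfly die-off.
A separate upstream branch: the riparian carp bloom ← the coastal zooplankton collapse ← the trout recruitment failure.
A separate upstream branch: the riparian carp bloom ← the macrophyte recruitment failure.
Each of those chain origins has no stated cause.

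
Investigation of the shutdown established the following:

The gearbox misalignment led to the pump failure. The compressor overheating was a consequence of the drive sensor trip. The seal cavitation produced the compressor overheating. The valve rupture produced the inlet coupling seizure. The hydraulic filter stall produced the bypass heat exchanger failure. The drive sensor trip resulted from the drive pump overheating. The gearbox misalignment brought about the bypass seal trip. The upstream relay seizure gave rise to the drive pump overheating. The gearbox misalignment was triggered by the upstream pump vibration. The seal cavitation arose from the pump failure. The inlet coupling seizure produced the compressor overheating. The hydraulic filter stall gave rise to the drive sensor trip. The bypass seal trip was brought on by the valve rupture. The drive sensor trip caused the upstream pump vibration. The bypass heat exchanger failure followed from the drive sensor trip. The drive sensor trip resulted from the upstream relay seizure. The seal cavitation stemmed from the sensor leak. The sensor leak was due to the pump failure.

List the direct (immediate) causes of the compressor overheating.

the drive sensor trip, the inlet coupling seizure, the seal cavitation

Upstream contributors include the upstream relay seizure, the valve rupture, the drive pump overheating, the hydraulic filter stall, the upstream pump vibration, the gearbox misalignment, the pump failure, the sensor leak, but only the drive sensor trip, the inlet coupling seizure, the seal cavitation feed directly into the compressor overheating.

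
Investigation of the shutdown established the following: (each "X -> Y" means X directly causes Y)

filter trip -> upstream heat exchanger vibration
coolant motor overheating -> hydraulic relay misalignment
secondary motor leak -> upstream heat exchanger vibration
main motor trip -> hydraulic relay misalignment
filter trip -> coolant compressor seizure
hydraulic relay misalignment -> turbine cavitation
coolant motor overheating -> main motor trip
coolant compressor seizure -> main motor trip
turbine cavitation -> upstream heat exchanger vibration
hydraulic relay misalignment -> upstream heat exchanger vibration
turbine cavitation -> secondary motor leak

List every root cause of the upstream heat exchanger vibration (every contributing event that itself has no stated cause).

Tracing upstream from the upstream heat exchanger vibration: the upstream heat exchanger vibration ← the filter trip.
A separate upstream branch: the upstream heat exchanger vibration ← the hydraulic relay misalignment ← the coolant motor overheating.
Each of those chain origins has no stated cause.

the coolant motor overheating, the filter trip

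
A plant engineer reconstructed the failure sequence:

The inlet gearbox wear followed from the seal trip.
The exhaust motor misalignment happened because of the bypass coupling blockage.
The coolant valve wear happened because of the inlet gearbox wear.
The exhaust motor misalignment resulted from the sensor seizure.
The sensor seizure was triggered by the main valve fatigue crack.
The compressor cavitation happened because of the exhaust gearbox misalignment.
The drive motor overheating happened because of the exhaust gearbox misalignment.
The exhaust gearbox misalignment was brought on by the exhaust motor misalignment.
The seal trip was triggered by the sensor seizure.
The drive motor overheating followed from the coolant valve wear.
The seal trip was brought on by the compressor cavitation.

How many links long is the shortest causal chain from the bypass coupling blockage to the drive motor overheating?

Shortest chain: the bypass coupling blockage → the exhaust motor misalignment → the exhaust gearbox misalignment → the drive motor overheating.

3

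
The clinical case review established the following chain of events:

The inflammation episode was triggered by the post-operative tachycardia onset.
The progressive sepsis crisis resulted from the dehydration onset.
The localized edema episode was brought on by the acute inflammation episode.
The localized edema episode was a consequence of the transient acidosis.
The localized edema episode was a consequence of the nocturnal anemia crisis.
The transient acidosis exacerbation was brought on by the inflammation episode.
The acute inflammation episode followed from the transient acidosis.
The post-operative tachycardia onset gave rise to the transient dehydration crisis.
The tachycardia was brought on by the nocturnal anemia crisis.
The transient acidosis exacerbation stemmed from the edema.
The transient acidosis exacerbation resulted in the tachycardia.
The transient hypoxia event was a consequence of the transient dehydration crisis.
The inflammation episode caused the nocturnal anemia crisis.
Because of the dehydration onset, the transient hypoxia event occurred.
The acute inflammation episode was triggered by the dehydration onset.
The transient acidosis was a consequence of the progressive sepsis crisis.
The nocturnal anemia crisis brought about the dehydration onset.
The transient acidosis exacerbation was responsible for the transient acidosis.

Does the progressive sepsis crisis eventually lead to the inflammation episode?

No

The progressive sepsis crisis leads to the transient acidosis, the acute inflammation episode, the localized edema episode; the inflammation episode is not among them.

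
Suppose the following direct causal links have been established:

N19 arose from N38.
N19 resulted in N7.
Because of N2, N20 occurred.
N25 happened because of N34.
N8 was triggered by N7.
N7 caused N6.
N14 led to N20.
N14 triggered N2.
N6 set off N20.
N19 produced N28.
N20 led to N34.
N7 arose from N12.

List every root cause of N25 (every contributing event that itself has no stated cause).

N12, N14, N38

Tracing upstream from N25: N25 ← N34 ← N20 ← N14.
A separate upstream branch: N25 ← N34 ← N20 ← N6 ← N7 ← N19 ← N38.
A separate upstream branch: N25 ← N34 ← N20 ← N6 ← N7 ← N12.
Each of those chain origins has no stated cause.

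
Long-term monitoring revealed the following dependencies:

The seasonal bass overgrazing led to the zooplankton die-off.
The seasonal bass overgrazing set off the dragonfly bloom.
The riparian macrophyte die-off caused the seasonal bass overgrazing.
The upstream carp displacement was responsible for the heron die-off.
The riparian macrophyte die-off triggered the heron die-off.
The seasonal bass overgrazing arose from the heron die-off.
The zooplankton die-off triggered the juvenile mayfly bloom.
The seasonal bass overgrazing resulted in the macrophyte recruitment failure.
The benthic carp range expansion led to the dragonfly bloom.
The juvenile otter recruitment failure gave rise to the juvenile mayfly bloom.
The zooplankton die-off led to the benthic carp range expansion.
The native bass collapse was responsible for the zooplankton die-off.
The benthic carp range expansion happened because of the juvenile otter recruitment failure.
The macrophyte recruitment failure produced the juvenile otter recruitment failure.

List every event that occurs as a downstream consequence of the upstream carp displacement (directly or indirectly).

Direct effects: the heron die-off.
2 steps out: the seasonal bass overgrazing.
3 steps out: the zooplankton die-off, the macrophyte recruitment failure, the dragonfly bloom.
4 steps out: the juvenile otter recruitment failure, the juvenile mayfly bloom, the benthic carp range expansion.
Not reachable from it: the riparian macrophyte die-off, the native bass collapse.

the benthic carp range expansion, the dragonfly bloom, the heron die-off, the juvenile mayfly bloom, the juvenile otter recruitment failure, the macrophyte recruitment failure, the seasonal bass overgrazing, the zooplankton die-off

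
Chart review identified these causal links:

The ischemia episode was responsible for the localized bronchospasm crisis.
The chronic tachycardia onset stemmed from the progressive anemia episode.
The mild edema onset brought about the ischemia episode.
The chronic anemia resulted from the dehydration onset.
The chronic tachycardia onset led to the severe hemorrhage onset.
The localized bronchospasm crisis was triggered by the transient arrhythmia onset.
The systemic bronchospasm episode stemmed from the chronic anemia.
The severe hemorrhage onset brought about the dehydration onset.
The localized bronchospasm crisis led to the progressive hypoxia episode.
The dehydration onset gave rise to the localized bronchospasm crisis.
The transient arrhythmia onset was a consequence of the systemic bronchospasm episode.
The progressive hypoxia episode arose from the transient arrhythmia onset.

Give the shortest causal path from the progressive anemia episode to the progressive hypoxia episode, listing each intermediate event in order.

the progressive anemia episode → the chronic tachycardia onset → the severe hemorrhage onset → the dehydration onset → the localized bronchospasm crisis → the progressive hypoxia episode

the progressive anemia episode → the chronic tachycardia onset
the chronic tachycardia onset → the severe hemorrhage onset
the severe hemorrhage onset → the dehydration onset
the dehydration onset → the localized bronchospasm crisis
the localized bronchospasm crisis → the progressive hypoxia episode
Length: 5 steps.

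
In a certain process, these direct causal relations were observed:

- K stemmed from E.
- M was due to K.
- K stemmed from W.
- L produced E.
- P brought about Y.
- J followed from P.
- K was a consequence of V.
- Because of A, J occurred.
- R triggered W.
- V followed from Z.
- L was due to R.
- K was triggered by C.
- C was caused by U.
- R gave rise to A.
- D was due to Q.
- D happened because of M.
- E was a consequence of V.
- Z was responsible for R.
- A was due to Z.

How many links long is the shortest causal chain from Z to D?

Shortest chain: Z → V → K → M → D.

4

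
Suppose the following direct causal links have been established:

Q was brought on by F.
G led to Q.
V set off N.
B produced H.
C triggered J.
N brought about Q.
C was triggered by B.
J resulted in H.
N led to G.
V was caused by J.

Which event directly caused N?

Upstream contributors include B, C, J, but only V feeds directly into N.

V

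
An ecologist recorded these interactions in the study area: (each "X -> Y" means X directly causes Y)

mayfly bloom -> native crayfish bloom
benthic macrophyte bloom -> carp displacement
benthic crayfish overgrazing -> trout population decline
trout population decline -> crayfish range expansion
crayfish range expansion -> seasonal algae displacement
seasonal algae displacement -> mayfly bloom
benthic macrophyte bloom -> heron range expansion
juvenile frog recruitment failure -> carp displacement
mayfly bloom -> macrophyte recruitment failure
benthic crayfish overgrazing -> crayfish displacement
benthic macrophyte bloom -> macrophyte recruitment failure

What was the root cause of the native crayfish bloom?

Tracing upstream from the native crayfish bloom: the native crayfish bloom ← the mayfly bloom ← the seasonal algae displacement ← the crayfish range expansion ← the trout population decline ← the benthic crayfish overgrazing.
The benthic crayfish overgrazing has no stated cause, so it is the root.

the benthic crayfish overgrazing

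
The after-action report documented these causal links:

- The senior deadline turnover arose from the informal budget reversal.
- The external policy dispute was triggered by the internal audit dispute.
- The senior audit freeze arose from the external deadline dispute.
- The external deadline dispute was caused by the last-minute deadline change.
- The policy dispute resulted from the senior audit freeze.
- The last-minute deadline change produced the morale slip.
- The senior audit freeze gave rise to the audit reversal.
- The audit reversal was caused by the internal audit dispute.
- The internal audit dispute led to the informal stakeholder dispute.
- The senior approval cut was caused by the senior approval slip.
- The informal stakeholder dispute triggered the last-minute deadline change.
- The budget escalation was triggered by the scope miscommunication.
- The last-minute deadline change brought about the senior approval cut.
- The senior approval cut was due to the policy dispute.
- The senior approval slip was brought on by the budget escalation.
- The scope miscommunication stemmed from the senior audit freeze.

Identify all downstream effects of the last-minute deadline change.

Direct effects: the external deadline dispute, the morale slip, the senior approval cut.
2 steps out: the senior audit freeze.
3 steps out: the audit reversal, the scope miscommunication, the policy dispute.
4 steps out: the budget escalation.
5 steps out: the senior approval slip.
Not reachable from it: the internal audit dispute, the informal stakeholder dispute, the external policy dispute, the informal budget reversal, the senior deadline turnover.

the audit reversal, the budget escalation, the external deadline dispute, the morale slip, the policy dispute, the scope miscommunication, the senior approval cut, the senior approval slip, the senior audit freeze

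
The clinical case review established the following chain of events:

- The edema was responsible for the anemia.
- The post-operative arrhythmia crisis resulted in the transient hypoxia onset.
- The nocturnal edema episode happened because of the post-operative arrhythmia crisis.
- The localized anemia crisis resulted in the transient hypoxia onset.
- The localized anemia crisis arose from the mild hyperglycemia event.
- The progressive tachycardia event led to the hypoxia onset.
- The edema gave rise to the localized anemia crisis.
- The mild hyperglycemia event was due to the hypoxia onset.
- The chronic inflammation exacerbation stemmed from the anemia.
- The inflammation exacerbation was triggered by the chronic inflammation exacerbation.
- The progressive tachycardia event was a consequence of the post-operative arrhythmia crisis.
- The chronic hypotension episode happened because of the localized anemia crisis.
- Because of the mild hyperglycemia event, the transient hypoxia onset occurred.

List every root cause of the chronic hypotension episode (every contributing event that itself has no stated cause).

Tracing upstream from the chronic hypotension episode: the chronic hypotension episode ← the localized anemia crisis ← the edema.
A separate upstream branch: the chronic hypotension episode ← the localized anemia crisis ← the mild hyperglycemia event ← the hypoxia onset ← the progressive tachycardia event ← the post-operative arrhythmia crisis.
Each of those chain origins has no stated cause.

the edema, the post-operative arrhythmia crisis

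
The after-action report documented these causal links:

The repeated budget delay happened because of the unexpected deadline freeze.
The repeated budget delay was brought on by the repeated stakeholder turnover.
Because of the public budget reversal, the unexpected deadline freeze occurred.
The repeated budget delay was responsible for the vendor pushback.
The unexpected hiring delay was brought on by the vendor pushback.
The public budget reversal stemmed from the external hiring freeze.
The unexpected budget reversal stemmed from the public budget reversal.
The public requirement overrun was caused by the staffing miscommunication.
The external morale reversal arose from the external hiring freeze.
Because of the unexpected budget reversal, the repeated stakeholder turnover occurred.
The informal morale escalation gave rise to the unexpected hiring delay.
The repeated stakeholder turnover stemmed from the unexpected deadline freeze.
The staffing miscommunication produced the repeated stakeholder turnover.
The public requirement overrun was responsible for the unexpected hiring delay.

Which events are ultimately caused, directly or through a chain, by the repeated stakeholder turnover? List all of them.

Direct effects: the repeated budget delay.
2 steps out: the vendor pushback.
3 steps out: the unexpected hiring delay.
Not reachable from it: the external hiring freeze, the external morale reversal, the public budget reversal, the staffing miscommunication, the unexpected budget reversal, the unexpected deadline freeze, the informal morale escalation, the public requirement overrun.

the repeated budget delay, the unexpected hiring delay, the vendor pushback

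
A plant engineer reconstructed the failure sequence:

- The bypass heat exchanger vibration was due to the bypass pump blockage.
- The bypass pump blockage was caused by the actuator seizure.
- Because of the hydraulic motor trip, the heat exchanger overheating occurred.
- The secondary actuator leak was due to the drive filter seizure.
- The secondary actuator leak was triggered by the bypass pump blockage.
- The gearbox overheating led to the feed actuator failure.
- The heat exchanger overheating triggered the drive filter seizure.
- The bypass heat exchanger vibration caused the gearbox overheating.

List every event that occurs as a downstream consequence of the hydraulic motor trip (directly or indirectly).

Direct effects: the heat exchanger overheating.
2 steps out: the drive filter seizure.
3 steps out: the secondary actuator leak.
Not reachable from it: the actuator seizure, the bypass pump blockage, the bypass heat exchanger vibration, the gearbox overheating, the feed actuator failure.

the drive filter seizure, the heat exchanger overheating, the secondary actuator leak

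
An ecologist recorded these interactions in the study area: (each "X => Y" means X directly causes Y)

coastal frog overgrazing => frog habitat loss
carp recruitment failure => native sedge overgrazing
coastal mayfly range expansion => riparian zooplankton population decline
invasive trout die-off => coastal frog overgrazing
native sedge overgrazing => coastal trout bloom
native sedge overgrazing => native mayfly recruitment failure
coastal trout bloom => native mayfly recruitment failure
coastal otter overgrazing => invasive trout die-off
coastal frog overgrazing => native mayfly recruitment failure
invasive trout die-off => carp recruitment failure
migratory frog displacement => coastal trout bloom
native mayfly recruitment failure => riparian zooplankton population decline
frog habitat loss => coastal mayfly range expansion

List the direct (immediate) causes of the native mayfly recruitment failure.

the coastal frog overgrazing, the coastal trout bloom, the native sedge overgrazing

Upstream contributors include the coastal otter overgrazing, the invasive trout die-off, the carp recruitment failure, the migratory frog displacement, but only the coastal frog overgrazing, the coastal trout bloom, the native sedge overgrazing feed directly into the native mayfly recruitment failure.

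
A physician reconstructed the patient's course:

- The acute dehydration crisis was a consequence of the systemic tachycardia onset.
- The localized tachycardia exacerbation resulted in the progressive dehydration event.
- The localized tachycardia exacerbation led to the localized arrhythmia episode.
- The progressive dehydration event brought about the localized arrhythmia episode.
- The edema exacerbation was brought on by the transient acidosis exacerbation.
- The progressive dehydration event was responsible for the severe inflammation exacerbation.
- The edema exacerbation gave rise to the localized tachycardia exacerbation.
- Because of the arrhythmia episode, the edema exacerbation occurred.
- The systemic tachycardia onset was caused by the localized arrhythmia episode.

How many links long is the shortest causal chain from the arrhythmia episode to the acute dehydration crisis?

5

Shortest chain: the arrhythmia episode → the edema exacerbation → the localized tachycardia exacerbation → the localized arrhythmia episode → the systemic tachycardia onset → the acute dehydration crisis.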